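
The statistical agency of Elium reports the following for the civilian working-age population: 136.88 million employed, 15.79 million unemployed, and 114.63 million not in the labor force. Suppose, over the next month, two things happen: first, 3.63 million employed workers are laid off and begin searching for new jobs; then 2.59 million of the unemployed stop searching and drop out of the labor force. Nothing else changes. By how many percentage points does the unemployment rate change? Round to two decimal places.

The unemployment rate changes by +0.87 percentage points.

Initially, labor force = 136.88 + 15.79 = 152.67 million, so u = 15.79/152.67 = 10.34%.
After the first change, employed falls and unemployed rises by 3.63; labor force unchanged → E = 133.25, U = 19.42, labor force = 152.67 million.
After the second change, unemployed and labor force both fall by 2.59 → E = 133.25, U = 16.83, labor force = 150.08 million.
New unemployment rate = 16.83 / 150.08 = 11.21%.
Change = 11.21% − 10.34% = +0.87 percentage points.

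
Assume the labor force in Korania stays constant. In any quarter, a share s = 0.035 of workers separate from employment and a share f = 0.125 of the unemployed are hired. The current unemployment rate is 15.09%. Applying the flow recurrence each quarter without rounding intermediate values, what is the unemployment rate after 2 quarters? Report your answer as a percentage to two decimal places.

Unemployment rate after two quarters ≈ 17.09%.

With a fixed labor force, u_{t+1} = u_t + s·(1−u_t) − f·u_t = u_t·(1−s−f) + s.
Here 1−s−f = 0.840 and s = 0.035.
u_1 = 0.150900 × 0.840 + 0.035 = 0.161756.
u_2 = 0.161756 × 0.840 + 0.035 = 0.170875.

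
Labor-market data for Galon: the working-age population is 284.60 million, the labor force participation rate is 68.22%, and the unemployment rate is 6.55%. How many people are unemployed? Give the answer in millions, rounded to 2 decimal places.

About 12.72 million are unemployed.

Labor force = 0.6822 × 284.60 = 194.15 million.
Unemployed = 0.0655 × 194.15 ≈ 12.72 million.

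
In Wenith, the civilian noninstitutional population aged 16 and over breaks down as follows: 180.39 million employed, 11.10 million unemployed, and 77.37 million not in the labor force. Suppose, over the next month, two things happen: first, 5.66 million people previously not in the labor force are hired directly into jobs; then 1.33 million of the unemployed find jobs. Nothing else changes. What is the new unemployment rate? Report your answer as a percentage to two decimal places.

New unemployment rate ≈ 4.96%.

Initially, labor force = 180.39 + 11.10 = 191.49 million, so u = 11.10/191.49 = 5.80%.
After the first change, employed and labor force both rise by 5.66; unemployed unchanged → E = 186.05, U = 11.10, labor force = 197.15 million.
After the second change, unemployed falls and employed rises by 1.33; labor force unchanged → E = 187.38, U = 9.77, labor force = 197.15 million.
New unemployment rate = 9.77 / 197.15 = 4.96%.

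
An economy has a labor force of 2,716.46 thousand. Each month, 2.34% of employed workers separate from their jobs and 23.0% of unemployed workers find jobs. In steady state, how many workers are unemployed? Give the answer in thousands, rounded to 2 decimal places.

About 250.85 thousand are unemployed in steady state.

Steady-state unemployment rate u* = s/(s+f) = 2.34/(2.34+23.0) = 0.092344.
Unemployed = u* × labor force = 0.092344 × 2,716.46 ≈ 250.85 thousand.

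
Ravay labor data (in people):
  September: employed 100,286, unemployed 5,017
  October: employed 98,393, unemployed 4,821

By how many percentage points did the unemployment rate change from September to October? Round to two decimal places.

September: labor force = 100,286 + 5,017 = 105,303; u = 5,017/105,303 = 4.76%.
October: labor force = 98,393 + 4,821 = 103,214; u = 4,821/103,214 = 4.67%.
Change = 4.67% − 4.76% = −0.09 pp.

The unemployment rate changed by −0.09 percentage points.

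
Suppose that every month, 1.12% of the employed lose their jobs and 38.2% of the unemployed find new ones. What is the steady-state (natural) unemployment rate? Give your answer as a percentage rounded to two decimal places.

At steady state the flows balance: s·E = f·U, so U/(E+U) = s/(s+f).
u* = 1.12 / (1.12 + 38.2) = 1.12 / 39.32 = 2.85%.

Steady-state unemployment rate ≈ 2.85%.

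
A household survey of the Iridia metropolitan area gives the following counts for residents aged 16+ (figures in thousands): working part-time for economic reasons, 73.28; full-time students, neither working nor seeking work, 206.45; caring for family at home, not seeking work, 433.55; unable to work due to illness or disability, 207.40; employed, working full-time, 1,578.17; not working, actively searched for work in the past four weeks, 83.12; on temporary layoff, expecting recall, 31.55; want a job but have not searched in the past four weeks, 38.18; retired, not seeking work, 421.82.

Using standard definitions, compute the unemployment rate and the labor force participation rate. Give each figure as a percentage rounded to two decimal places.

Employed = 73.28 + 1,578.17 = 1,651.45 thousand (anyone who worked, including part-time for economic reasons, counts as employed).
Unemployed = 83.12 + 31.55 = 114.67 thousand (jobless and actively searching, or on temporary layoff).
Labor force = 1,651.45 + 114.67 = 1,766.12 thousand.
Not in labor force = 206.45 + 433.55 + 207.40 + 38.18 + 421.82 = 1,307.40 thousand (those not working and not actively searching are outside the labor force — including those who want a job but have given up searching).
Civilian working-age population = 1,766.12 + 1,307.40 = 3,073.52 thousand.
Unemployment rate = 114.67 / 1,766.12 = 6.49%.
Labor force participation rate = 1,766.12 / 3,073.52 = 57.46%.

Unemployment rate ≈ 6.49%; labor force participation rate ≈ 57.46%.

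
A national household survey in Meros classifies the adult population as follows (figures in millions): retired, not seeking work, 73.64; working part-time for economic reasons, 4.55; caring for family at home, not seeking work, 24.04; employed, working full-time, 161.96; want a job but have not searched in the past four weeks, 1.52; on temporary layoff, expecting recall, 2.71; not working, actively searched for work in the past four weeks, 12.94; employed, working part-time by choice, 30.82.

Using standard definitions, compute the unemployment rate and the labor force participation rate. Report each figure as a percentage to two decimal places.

Employed = 4.55 + 161.96 + 30.82 = 197.33 million (anyone who worked, including part-time for economic reasons, counts as employed).
Unemployed = 2.71 + 12.94 = 15.65 million (jobless and actively searching, or on temporary layoff).
Labor force = 197.33 + 15.65 = 212.98 million.
Not in labor force = 73.64 + 24.04 + 1.52 = 99.20 million (those not working and not actively searching are outside the labor force — including those who want a job but have given up searching).
Civilian working-age population = 212.98 + 99.20 = 312.18 million.
Unemployment rate = 15.65 / 212.98 = 7.35%.
Labor force participation rate = 212.98 / 312.18 = 68.22%.

Unemployment rate ≈ 7.35%; labor force participation rate ≈ 68.22%.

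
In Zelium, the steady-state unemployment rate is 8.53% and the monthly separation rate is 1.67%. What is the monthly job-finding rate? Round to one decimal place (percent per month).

Job-finding rate ≈ 17.9% per month.

From u* = s/(s+f): f = s·(1−u)/u.
f = 1.67 × (1 − 0.0853) / 0.0853 = 1.5275 / 0.0853 ≈ 17.9% per month.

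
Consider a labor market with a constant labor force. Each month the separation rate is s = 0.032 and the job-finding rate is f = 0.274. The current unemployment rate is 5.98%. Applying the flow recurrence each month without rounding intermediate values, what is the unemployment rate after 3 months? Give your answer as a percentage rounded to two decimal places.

Unemployment rate after three months ≈ 8.96%.

With a fixed labor force, u_{t+1} = u_t + s·(1−u_t) − f·u_t = u_t·(1−s−f) + s.
Here 1−s−f = 0.694 and s = 0.032.
u_1 = 0.059800 × 0.694 + 0.032 = 0.073501.
u_2 = 0.073501 × 0.694 + 0.032 = 0.083010.
u_3 = 0.083010 × 0.694 + 0.032 = 0.089609.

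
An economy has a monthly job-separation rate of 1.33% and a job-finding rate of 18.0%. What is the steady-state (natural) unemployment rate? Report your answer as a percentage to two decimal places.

Steady-state unemployment rate ≈ 6.88%.

At steady state the flows balance: s·E = f·U, so U/(E+U) = s/(s+f).
u* = 1.33 / (1.33 + 18.0) = 1.33 / 19.33 = 6.88%.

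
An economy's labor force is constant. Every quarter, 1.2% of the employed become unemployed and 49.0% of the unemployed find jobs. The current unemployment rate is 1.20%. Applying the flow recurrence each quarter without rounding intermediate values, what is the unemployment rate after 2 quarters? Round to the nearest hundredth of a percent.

With a fixed labor force, u_{t+1} = u_t + s·(1−u_t) − f·u_t = u_t·(1−s−f) + s.
Here 1−s−f = 0.498 and s = 0.012.
u_1 = 0.012000 × 0.498 + 0.012 = 0.017976.
u_2 = 0.017976 × 0.498 + 0.012 = 0.020952.

Unemployment rate after two quarters ≈ 2.10%.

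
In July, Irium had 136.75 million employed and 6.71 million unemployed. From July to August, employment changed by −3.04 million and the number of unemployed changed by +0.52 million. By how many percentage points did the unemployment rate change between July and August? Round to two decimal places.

July: labor force = 136.75 + 6.71 = 143.46; u = 6.71/143.46 = 4.68%.
August: labor force = 133.71 + 7.23 = 140.94; u = 7.23/140.94 = 5.13%.
Change = 5.13% − 4.68% = +0.45 pp.

The unemployment rate changed by +0.45 percentage points.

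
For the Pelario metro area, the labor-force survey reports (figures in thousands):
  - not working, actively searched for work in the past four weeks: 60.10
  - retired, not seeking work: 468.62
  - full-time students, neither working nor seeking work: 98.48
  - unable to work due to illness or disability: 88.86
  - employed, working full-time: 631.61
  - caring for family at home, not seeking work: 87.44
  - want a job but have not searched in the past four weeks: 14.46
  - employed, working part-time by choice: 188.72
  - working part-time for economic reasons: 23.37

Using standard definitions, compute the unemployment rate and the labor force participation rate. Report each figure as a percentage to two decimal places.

Employed = 631.61 + 188.72 + 23.37 = 843.70 thousand (anyone who worked, including part-time for economic reasons, counts as employed).
Unemployed = 60.10 thousand.
Labor force = 843.70 + 60.10 = 903.80 thousand.
Not in labor force = 468.62 + 98.48 + 88.86 + 87.44 + 14.46 = 757.86 thousand (those not working and not actively searching are outside the labor force — including those who want a job but have given up searching).
Civilian working-age population = 903.80 + 757.86 = 1,661.66 thousand.
Unemployment rate = 60.10 / 903.80 = 6.65%.
Labor force participation rate = 903.80 / 1,661.66 = 54.39%.

Unemployment rate ≈ 6.65%; labor force participation rate ≈ 54.39%.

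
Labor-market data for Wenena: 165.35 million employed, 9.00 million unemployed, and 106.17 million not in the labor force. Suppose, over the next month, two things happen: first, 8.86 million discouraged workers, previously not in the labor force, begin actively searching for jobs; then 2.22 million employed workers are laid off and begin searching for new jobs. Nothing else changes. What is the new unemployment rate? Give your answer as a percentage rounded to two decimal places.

New unemployment rate ≈ 10.96%.

Initially, labor force = 165.35 + 9.00 = 174.35 million, so u = 9.00/174.35 = 5.16%.
After the first change, unemployed and labor force both rise by 8.86 → E = 165.35, U = 17.86, labor force = 183.21 million.
After the second change, employed falls and unemployed rises by 2.22; labor force unchanged → E = 163.13, U = 20.08, labor force = 183.21 million.
New unemployment rate = 20.08 / 183.21 = 10.96%.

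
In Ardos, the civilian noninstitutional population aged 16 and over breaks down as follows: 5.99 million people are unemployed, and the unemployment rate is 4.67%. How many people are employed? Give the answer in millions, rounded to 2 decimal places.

About 122.28 million are employed.

Labor force = U / u = 5.99 / 0.0467 ≈ 128.27 million.
Employed = labor force − unemployed = 128.27 − 5.99 = 122.28 million.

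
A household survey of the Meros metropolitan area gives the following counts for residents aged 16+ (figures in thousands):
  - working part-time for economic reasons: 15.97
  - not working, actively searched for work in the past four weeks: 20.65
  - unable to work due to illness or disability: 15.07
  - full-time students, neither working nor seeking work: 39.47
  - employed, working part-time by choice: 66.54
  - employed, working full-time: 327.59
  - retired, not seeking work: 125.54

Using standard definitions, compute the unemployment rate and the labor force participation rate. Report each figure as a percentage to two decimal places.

Employed = 15.97 + 66.54 + 327.59 = 410.10 thousand (anyone who worked, including part-time for economic reasons, counts as employed).
Unemployed = 20.65 thousand.
Labor force = 410.10 + 20.65 = 430.75 thousand.
Not in labor force = 15.07 + 39.47 + 125.54 = 180.08 thousand (those not working and not actively searching are outside the labor force).
Civilian working-age population = 430.75 + 180.08 = 610.83 thousand.
Unemployment rate = 20.65 / 430.75 = 4.79%.
Labor force participation rate = 430.75 / 610.83 = 70.52%.

Unemployment rate ≈ 4.79%; labor force participation rate ≈ 70.52%.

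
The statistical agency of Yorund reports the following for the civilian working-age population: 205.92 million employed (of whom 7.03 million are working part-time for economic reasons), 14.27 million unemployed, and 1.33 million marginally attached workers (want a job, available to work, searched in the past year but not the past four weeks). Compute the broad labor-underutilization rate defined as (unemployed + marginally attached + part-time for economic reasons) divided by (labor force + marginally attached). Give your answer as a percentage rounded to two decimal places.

Labor force = 205.92 + 14.27 = 220.19 million.
Numerator = 14.27 + 1.33 + 7.03 = 22.63 million.
Denominator = 220.19 + 1.33 = 221.52 million.
Broad rate = 22.63 / 221.52 = 10.22%.

Broad underutilization rate ≈ 10.22%.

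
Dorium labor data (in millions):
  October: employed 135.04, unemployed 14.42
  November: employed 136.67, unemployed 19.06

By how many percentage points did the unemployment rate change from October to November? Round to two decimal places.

October: labor force = 135.04 + 14.42 = 149.46; u = 14.42/149.46 = 9.65%.
November: labor force = 136.67 + 19.06 = 155.73; u = 19.06/155.73 = 12.24%.
Change = 12.24% − 9.65% = +2.59 pp.

The unemployment rate changed by +2.59 percentage points.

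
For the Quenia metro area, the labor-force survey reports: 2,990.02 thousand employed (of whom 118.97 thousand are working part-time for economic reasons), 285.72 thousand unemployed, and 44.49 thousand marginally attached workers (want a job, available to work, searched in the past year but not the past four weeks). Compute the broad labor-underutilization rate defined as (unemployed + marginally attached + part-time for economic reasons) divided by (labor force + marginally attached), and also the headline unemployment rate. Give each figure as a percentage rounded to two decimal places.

Broad underutilization rate ≈ 13.53%; headline unemployment rate ≈ 8.72%.

Labor force = 2,990.02 + 285.72 = 3,275.74 thousand.
Numerator = 285.72 + 44.49 + 118.97 = 449.18 thousand.
Denominator = 3,275.74 + 44.49 = 3,320.23 thousand.
Broad rate = 449.18 / 3,320.23 = 13.53%.
Headline unemployment rate = 285.72 / 3,275.74 = 8.72%.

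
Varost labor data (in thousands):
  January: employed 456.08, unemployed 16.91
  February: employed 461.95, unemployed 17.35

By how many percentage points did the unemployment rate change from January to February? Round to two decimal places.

The unemployment rate changed by +0.04 percentage points.

January: labor force = 456.08 + 16.91 = 472.99; u = 16.91/472.99 = 3.58%.
February: labor force = 461.95 + 17.35 = 479.30; u = 17.35/479.30 = 3.62%.
Change = 3.62% − 3.58% = +0.04 pp.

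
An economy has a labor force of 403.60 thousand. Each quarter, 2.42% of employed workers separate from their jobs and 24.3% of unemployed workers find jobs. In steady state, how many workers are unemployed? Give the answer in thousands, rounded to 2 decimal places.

Steady-state unemployment rate u* = s/(s+f) = 2.42/(2.42+24.3) = 0.090569.
Unemployed = u* × labor force = 0.090569 × 403.60 ≈ 36.55 thousand.

About 36.55 thousand are unemployed in steady state.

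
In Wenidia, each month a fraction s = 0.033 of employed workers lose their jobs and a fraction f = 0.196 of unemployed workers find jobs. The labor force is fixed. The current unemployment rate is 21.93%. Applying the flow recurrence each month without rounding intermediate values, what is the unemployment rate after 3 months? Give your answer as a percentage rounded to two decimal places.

Unemployment rate after three months ≈ 17.86%.

With a fixed labor force, u_{t+1} = u_t + s·(1−u_t) − f·u_t = u_t·(1−s−f) + s.
Here 1−s−f = 0.771 and s = 0.033.
u_1 = 0.219300 × 0.771 + 0.033 = 0.202080.
u_2 = 0.202080 × 0.771 + 0.033 = 0.188804.
u_3 = 0.188804 × 0.771 + 0.033 = 0.178568.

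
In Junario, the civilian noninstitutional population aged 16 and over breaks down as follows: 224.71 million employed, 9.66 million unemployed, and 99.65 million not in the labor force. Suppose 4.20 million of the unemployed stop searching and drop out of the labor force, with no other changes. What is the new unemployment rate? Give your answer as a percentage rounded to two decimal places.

Initially, labor force = 224.71 + 9.66 = 234.37 million, so u = 9.66/234.37 = 4.12%.
After the change, unemployed and labor force both fall by 4.20 → E = 224.71, U = 5.46, labor force = 230.17 million.
New unemployment rate = 5.46 / 230.17 = 2.37%.

New unemployment rate ≈ 2.37%.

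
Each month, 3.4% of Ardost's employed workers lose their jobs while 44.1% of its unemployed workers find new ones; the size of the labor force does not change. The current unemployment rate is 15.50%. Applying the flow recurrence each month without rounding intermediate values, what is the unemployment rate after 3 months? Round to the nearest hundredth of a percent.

Unemployment rate after three months ≈ 8.37%.

With a fixed labor force, u_{t+1} = u_t + s·(1−u_t) − f·u_t = u_t·(1−s−f) + s.
Here 1−s−f = 0.525 and s = 0.034.
u_1 = 0.155000 × 0.525 + 0.034 = 0.115375.
u_2 = 0.115375 × 0.525 + 0.034 = 0.094572.
u_3 = 0.094572 × 0.525 + 0.034 = 0.083650.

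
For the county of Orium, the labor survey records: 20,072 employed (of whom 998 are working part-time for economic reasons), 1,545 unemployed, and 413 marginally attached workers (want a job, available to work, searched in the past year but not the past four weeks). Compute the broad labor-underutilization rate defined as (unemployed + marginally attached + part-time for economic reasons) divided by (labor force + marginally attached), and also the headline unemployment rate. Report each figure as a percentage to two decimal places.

Broad underutilization rate ≈ 13.42%; headline unemployment rate ≈ 7.15%.

Labor force = 20,072 + 1,545 = 21,617.
Numerator = 1,545 + 413 + 998 = 2,956.
Denominator = 21,617 + 413 = 22,030.
Broad rate = 2,956 / 22,030 = 13.42%.
Headline unemployment rate = 1,545 / 21,617 = 7.15%.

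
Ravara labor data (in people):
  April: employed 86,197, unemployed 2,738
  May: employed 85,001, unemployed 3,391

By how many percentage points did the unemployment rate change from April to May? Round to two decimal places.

April: labor force = 86,197 + 2,738 = 88,935; u = 2,738/88,935 = 3.08%.
May: labor force = 85,001 + 3,391 = 88,392; u = 3,391/88,392 = 3.84%.
Change = 3.84% − 3.08% = +0.76 pp.

The unemployment rate changed by +0.76 percentage points.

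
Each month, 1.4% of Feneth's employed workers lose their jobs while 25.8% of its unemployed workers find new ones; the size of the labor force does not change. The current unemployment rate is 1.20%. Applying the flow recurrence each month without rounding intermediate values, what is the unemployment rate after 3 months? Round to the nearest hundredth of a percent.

With a fixed labor force, u_{t+1} = u_t + s·(1−u_t) − f·u_t = u_t·(1−s−f) + s.
Here 1−s−f = 0.728 and s = 0.014.
u_1 = 0.012000 × 0.728 + 0.014 = 0.022736.
u_2 = 0.022736 × 0.728 + 0.014 = 0.030552.
u_3 = 0.030552 × 0.728 + 0.014 = 0.036242.

Unemployment rate after three months ≈ 3.62%.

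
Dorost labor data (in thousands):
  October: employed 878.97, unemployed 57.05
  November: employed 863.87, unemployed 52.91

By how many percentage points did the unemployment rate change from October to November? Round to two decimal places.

The unemployment rate changed by −0.32 percentage points.

October: labor force = 878.97 + 57.05 = 936.02; u = 57.05/936.02 = 6.09%.
November: labor force = 863.87 + 52.91 = 916.78; u = 52.91/916.78 = 5.77%.
Change = 5.77% − 6.09% = −0.32 pp.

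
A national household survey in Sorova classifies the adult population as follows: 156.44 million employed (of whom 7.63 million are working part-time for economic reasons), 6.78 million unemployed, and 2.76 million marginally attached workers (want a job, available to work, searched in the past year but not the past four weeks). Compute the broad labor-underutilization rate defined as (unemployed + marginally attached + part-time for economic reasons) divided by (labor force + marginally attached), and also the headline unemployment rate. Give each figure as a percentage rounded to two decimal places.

Labor force = 156.44 + 6.78 = 163.22 million.
Numerator = 6.78 + 2.76 + 7.63 = 17.17 million.
Denominator = 163.22 + 2.76 = 165.98 million.
Broad rate = 17.17 / 165.98 = 10.34%.
Headline unemployment rate = 6.78 / 163.22 = 4.15%.

Broad underutilization rate ≈ 10.34%; headline unemployment rate ≈ 4.15%.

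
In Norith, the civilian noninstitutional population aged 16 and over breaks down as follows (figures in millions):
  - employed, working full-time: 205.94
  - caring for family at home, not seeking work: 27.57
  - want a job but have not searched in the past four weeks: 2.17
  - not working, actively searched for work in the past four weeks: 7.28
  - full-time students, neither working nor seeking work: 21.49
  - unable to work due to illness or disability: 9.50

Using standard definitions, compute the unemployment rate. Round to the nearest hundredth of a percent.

Employed = 205.94 million.
Unemployed = 7.28 million.
Labor force = 205.94 + 7.28 = 213.22 million.
Unemployment rate = 7.28 / 213.22 = 3.41%.

Unemployment rate ≈ 3.41%.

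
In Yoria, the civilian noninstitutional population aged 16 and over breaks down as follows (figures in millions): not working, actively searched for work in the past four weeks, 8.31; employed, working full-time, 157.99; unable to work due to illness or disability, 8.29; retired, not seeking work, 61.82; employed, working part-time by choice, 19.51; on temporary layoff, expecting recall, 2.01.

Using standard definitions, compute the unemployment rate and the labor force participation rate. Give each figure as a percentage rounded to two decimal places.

Employed = 157.99 + 19.51 = 177.50 million.
Unemployed = 8.31 + 2.01 = 10.32 million (jobless and actively searching, or on temporary layoff).
Labor force = 177.50 + 10.32 = 187.82 million.
Not in labor force = 8.29 + 61.82 = 70.11 million (those not working and not actively searching are outside the labor force).
Civilian working-age population = 187.82 + 70.11 = 257.93 million.
Unemployment rate = 10.32 / 187.82 = 5.49%.
Labor force participation rate = 187.82 / 257.93 = 72.82%.

Unemployment rate ≈ 5.49%; labor force participation rate ≈ 72.82%.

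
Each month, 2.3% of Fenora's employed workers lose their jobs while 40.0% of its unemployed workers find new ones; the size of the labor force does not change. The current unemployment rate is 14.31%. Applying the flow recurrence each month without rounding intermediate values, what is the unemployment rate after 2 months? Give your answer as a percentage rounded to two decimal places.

With a fixed labor force, u_{t+1} = u_t + s·(1−u_t) − f·u_t = u_t·(1−s−f) + s.
Here 1−s−f = 0.577 and s = 0.023.
u_1 = 0.143100 × 0.577 + 0.023 = 0.105569.
u_2 = 0.105569 × 0.577 + 0.023 = 0.083913.

Unemployment rate after two months ≈ 8.39%.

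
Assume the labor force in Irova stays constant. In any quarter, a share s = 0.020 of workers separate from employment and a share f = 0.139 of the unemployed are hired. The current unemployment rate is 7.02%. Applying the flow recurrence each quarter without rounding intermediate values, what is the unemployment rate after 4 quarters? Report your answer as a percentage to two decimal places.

Unemployment rate after four quarters ≈ 9.80%.

With a fixed labor force, u_{t+1} = u_t + s·(1−u_t) − f·u_t = u_t·(1−s−f) + s.
Here 1−s−f = 0.841 and s = 0.020.
u_1 = 0.070200 × 0.841 + 0.020 = 0.079038.
u_2 = 0.079038 × 0.841 + 0.020 = 0.086471.
u_3 = 0.086471 × 0.841 + 0.020 = 0.092722.
u_4 = 0.092722 × 0.841 + 0.020 = 0.097979.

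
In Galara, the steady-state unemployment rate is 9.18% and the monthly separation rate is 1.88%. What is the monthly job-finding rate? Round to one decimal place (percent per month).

From u* = s/(s+f): f = s·(1−u)/u.
f = 1.88 × (1 − 0.0918) / 0.0918 = 1.7074 / 0.0918 ≈ 18.6% per month.

Job-finding rate ≈ 18.6% per month.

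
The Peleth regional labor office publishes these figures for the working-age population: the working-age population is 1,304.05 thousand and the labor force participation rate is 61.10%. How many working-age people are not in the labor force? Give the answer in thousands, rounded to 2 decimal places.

Share not in the labor force = 1 − 0.6110 = 0.3890.
Not in labor force = 0.3890 × 1,304.05 ≈ 507.28 thousand.

About 507.28 thousand are not in the labor force.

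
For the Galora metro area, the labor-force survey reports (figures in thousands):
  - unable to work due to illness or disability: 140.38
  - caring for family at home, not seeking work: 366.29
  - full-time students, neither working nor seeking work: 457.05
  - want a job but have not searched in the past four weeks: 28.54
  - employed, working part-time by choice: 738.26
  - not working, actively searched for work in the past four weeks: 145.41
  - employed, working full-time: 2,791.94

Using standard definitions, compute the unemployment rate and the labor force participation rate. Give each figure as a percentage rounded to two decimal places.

Unemployment rate ≈ 3.96%; labor force participation rate ≈ 78.74%.

Employed = 738.26 + 2,791.94 = 3,530.20 thousand.
Unemployed = 145.41 thousand.
Labor force = 3,530.20 + 145.41 = 3,675.61 thousand.
Not in labor force = 140.38 + 366.29 + 457.05 + 28.54 = 992.26 thousand (those not working and not actively searching are outside the labor force — including those who want a job but have given up searching).
Civilian working-age population = 3,675.61 + 992.26 = 4,667.87 thousand.
Unemployment rate = 145.41 / 3,675.61 = 3.96%.
Labor force participation rate = 3,675.61 / 4,667.87 = 78.74%.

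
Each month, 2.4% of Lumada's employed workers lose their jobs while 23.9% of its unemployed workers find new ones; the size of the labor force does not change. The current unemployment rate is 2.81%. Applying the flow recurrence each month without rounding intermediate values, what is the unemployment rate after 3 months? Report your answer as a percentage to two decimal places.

With a fixed labor force, u_{t+1} = u_t + s·(1−u_t) − f·u_t = u_t·(1−s−f) + s.
Here 1−s−f = 0.737 and s = 0.024.
u_1 = 0.028100 × 0.737 + 0.024 = 0.044710.
u_2 = 0.044710 × 0.737 + 0.024 = 0.056951.
u_3 = 0.056951 × 0.737 + 0.024 = 0.065973.

Unemployment rate after three months ≈ 6.60%.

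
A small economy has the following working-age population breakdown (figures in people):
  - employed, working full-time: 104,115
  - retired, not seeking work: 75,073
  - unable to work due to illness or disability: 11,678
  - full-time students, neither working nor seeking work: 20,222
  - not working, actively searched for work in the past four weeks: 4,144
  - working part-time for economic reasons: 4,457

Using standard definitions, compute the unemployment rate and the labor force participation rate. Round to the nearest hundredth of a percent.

Unemployment rate ≈ 3.68%; labor force participation rate ≈ 51.31%.

Employed = 104,115 + 4,457 = 108,572 (anyone who worked, including part-time for economic reasons, counts as employed).
Unemployed = 4,144.
Labor force = 108,572 + 4,144 = 112,716.
Not in labor force = 75,073 + 11,678 + 20,222 = 106,973 (those not working and not actively searching are outside the labor force).
Civilian working-age population = 112,716 + 106,973 = 219,689.
Unemployment rate = 4,144 / 112,716 = 3.68%.
Labor force participation rate = 112,716 / 219,689 = 51.31%.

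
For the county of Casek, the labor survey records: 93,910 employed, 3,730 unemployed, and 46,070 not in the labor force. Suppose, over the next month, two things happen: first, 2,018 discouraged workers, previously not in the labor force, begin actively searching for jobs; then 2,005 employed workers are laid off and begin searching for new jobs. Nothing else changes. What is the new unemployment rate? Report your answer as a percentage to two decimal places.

Initially, labor force = 93,910 + 3,730 = 97,640, so u = 3,730/97,640 = 3.82%.
After the first change, unemployed and labor force both rise by 2,018 → E = 93,910, U = 5,748, labor force = 99,658.
After the second change, employed falls and unemployed rises by 2,005; labor force unchanged → E = 91,905, U = 7,753, labor force = 99,658.
New unemployment rate = 7,753 / 99,658 = 7.78%.

New unemployment rate ≈ 7.78%.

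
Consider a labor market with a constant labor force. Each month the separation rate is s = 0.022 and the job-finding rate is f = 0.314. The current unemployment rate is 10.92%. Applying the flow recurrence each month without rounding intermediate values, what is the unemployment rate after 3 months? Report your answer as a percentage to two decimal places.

Unemployment rate after three months ≈ 7.83%.

With a fixed labor force, u_{t+1} = u_t + s·(1−u_t) − f·u_t = u_t·(1−s−f) + s.
Here 1−s−f = 0.664 and s = 0.022.
u_1 = 0.109200 × 0.664 + 0.022 = 0.094509.
u_2 = 0.094509 × 0.664 + 0.022 = 0.084754.
u_3 = 0.084754 × 0.664 + 0.022 = 0.078277.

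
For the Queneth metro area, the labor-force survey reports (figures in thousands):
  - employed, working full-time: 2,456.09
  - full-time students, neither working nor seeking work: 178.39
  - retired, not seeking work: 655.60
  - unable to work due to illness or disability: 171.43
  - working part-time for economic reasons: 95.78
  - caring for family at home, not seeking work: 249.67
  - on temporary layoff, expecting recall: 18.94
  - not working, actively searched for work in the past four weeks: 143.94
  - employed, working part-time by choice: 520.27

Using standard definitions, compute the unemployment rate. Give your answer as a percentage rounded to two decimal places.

Employed = 2,456.09 + 95.78 + 520.27 = 3,072.14 thousand (anyone who worked, including part-time for economic reasons, counts as employed).
Unemployed = 18.94 + 143.94 = 162.88 thousand (jobless and actively searching, or on temporary layoff).
Labor force = 3,072.14 + 162.88 = 3,235.02 thousand.
Unemployment rate = 162.88 / 3,235.02 = 5.03%.

Unemployment rate ≈ 5.03%.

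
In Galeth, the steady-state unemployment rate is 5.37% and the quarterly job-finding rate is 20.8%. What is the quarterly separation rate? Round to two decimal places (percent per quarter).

From u* = s/(s+f): s = u·f/(1−u).
s = 0.0537 × 20.8 / (1 − 0.0537) = 1.1170 / 0.9463 ≈ 1.18% per quarter.

Separation rate ≈ 1.18% per quarter.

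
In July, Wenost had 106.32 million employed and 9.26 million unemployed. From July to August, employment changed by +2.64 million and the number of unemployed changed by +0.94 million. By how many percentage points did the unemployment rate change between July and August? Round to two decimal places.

The unemployment rate changed by +0.55 percentage points.

July: labor force = 106.32 + 9.26 = 115.58; u = 9.26/115.58 = 8.01%.
August: labor force = 108.96 + 10.20 = 119.16; u = 10.20/119.16 = 8.56%.
Change = 8.56% − 8.01% = +0.55 pp.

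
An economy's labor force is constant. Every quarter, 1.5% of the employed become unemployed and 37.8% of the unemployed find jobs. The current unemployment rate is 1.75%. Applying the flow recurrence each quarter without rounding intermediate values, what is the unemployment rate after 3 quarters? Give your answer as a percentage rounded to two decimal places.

Unemployment rate after three quarters ≈ 3.35%.

With a fixed labor force, u_{t+1} = u_t + s·(1−u_t) − f·u_t = u_t·(1−s−f) + s.
Here 1−s−f = 0.607 and s = 0.015.
u_1 = 0.017500 × 0.607 + 0.015 = 0.025622.
u_2 = 0.025622 × 0.607 + 0.015 = 0.030553.
u_3 = 0.030553 × 0.607 + 0.015 = 0.033546.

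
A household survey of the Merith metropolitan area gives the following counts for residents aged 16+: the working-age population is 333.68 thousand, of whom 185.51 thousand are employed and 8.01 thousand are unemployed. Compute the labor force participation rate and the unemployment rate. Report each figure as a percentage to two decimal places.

Labor force participation rate ≈ 58.00%; unemployment rate ≈ 4.14%.

Labor force = employed + unemployed = 185.51 + 8.01 = 193.52 thousand.
Unemployment rate = 8.01 / 193.52 = 4.14%.
Labor force participation rate = 193.52 / 333.68 = 58.00%.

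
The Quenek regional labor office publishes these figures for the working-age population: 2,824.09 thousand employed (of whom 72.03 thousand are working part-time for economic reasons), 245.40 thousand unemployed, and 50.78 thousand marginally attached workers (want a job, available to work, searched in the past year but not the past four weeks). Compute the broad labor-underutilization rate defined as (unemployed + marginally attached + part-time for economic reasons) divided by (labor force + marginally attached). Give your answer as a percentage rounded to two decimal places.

Labor force = 2,824.09 + 245.40 = 3,069.49 thousand.
Numerator = 245.40 + 50.78 + 72.03 = 368.21 thousand.
Denominator = 3,069.49 + 50.78 = 3,120.27 thousand.
Broad rate = 368.21 / 3,120.27 = 11.80%.

Broad underutilization rate ≈ 11.80%.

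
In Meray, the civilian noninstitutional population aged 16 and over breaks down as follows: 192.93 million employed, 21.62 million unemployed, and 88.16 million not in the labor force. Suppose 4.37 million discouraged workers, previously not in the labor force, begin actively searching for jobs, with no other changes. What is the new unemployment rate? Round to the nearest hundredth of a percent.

Initially, labor force = 192.93 + 21.62 = 214.55 million, so u = 21.62/214.55 = 10.08%.
After the change, unemployed and labor force both rise by 4.37 → E = 192.93, U = 25.99, labor force = 218.92 million.
New unemployment rate = 25.99 / 218.92 = 11.87%.

New unemployment rate ≈ 11.87%.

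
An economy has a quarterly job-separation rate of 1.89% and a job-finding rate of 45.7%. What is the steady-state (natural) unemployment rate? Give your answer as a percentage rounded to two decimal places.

Steady-state unemployment rate ≈ 3.97%.

At steady state the flows balance: s·E = f·U, so U/(E+U) = s/(s+f).
u* = 1.89 / (1.89 + 45.7) = 1.89 / 47.59 = 3.97%.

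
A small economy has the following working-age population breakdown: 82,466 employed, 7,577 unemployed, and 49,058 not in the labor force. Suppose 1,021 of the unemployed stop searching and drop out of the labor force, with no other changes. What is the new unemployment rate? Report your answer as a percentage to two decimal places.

New unemployment rate ≈ 7.36%.

Initially, labor force = 82,466 + 7,577 = 90,043, so u = 7,577/90,043 = 8.41%.
After the change, unemployed and labor force both fall by 1,021 → E = 82,466, U = 6,556, labor force = 89,022.
New unemployment rate = 6,556 / 89,022 = 7.36%.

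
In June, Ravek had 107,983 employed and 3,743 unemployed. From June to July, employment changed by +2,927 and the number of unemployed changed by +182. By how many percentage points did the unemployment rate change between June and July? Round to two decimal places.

June: labor force = 107,983 + 3,743 = 111,726; u = 3,743/111,726 = 3.35%.
July: labor force = 110,910 + 3,925 = 114,835; u = 3,925/114,835 = 3.42%.
Change = 3.42% − 3.35% = +0.07 pp.

The unemployment rate changed by +0.07 percentage points.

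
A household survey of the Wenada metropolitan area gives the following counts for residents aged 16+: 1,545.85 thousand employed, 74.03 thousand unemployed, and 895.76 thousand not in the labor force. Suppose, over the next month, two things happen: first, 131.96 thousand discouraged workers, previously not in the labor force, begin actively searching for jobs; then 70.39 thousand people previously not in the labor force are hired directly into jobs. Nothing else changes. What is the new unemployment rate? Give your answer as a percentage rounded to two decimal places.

New unemployment rate ≈ 11.30%.

Initially, labor force = 1,545.85 + 74.03 = 1,619.88 thousand, so u = 74.03/1,619.88 = 4.57%.
After the first change, unemployed and labor force both rise by 131.96 → E = 1,545.85, U = 205.99, labor force = 1,751.84 thousand.
After the second change, employed and labor force both rise by 70.39; unemployed unchanged → E = 1,616.24, U = 205.99, labor force = 1,822.23 thousand.
New unemployment rate = 205.99 / 1,822.23 = 11.30%.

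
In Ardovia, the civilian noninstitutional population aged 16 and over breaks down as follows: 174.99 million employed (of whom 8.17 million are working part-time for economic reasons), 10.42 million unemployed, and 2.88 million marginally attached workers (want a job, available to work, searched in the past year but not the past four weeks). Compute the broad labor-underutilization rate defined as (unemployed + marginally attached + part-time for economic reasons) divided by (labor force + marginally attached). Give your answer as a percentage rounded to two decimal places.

Broad underutilization rate ≈ 11.40%.

Labor force = 174.99 + 10.42 = 185.41 million.
Numerator = 10.42 + 2.88 + 8.17 = 21.47 million.
Denominator = 185.41 + 2.88 = 188.29 million.
Broad rate = 21.47 / 188.29 = 11.40%.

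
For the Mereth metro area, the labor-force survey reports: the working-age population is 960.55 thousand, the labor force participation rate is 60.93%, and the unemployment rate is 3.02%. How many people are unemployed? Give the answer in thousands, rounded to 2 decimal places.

About 17.67 thousand are unemployed.

Labor force = 0.6093 × 960.55 = 585.26 thousand.
Unemployed = 0.0302 × 585.26 ≈ 17.67 thousand.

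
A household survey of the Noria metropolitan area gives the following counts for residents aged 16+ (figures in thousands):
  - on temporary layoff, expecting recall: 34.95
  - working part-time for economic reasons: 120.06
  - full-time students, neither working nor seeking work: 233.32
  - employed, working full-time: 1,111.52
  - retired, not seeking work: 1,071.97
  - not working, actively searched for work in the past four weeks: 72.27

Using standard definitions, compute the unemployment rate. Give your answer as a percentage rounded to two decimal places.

Employed = 120.06 + 1,111.52 = 1,231.58 thousand (anyone who worked, including part-time for economic reasons, counts as employed).
Unemployed = 34.95 + 72.27 = 107.22 thousand (jobless and actively searching, or on temporary layoff).
Labor force = 1,231.58 + 107.22 = 1,338.80 thousand.
Unemployment rate = 107.22 / 1,338.80 = 8.01%.

Unemployment rate ≈ 8.01%.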